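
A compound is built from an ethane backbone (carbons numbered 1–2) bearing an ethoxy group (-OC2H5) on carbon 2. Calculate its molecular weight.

Atom tally by fragment:
  CH3 → C:1 H:3
  CH2OC2H5 → C:3 H:7 O:1
Element totals:
  C: 4
  H: 10
  O: 1
Molecular formula: C4H10O.
  M = 4(12.011) + 10(1.008) + 15.999
    = 48.044 + 10.080 + 15.999 = 74.123

74.12 g/mol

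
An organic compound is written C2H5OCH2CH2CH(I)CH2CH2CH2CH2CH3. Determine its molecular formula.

Atom tally by fragment:
  C2H5OCH2 → C:3 H:7 O:1
  CH2 → C:1 H:2
  CH(I) → C:1 H:1 I:1
  CH2 → C:1 H:2
  CH2 → C:1 H:2
  CH2 → C:1 H:2
  CH2 → C:1 H:2
  CH3 → C:1 H:3
Element totals:
  C: 10
  H: 21
  I: 1
  O: 1

C10H21IO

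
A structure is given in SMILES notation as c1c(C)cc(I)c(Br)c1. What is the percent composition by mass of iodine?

Atom tally by fragment:
  benzene ring core → C:6 H:6
  (− 3 ring H displaced by substituents)
  + CH3 → C:1 H:3
  + I → I:1
  + Br → Br:1
Element totals:
  C: 7
  H: 6
  Br: 1
  I: 1
Molecular formula: C7H6BrI.
Molar mass = 296.933 g/mol.
Mass from I: 1 × 126.904 = 126.904 g/mol.
%I = 126.904 / 296.933 × 100 = 42.74%.

42.74%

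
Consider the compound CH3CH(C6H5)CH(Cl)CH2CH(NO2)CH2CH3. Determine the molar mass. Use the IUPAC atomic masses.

Element totals:
  C: 13
  H: 18
  Cl: 1
  N: 1
  O: 2
Molecular formula: C13H18ClNO2.
  M = 13(12.011) + 18(1.008) + 35.45 + 14.007 + 2(15.999)
    = 156.143 + 18.144 + 35.450 + 14.007 + 31.998 = 255.742

255.74 g/mol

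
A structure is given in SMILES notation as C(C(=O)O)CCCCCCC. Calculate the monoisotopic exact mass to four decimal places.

158.1307

Atom tally by fragment:
  HOOCCH2 → C:2 H:3 O:2
  CH2 → C:1 H:2
  CH2 → C:1 H:2
  CH2 → C:1 H:2
  CH2 → C:1 H:2
  CH2 → C:1 H:2
  CH2 → C:1 H:2
  CH3 → C:1 H:3
Element totals:
  C: 9
  H: 18
  O: 2
Molecular formula: C9H18O2.
  M = 9(12.0) + 18(1.007825) + 2(15.994915)
    = 108.000000 + 18.140850 + 31.989830 = 158.130680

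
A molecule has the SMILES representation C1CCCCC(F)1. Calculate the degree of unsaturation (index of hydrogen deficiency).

Atom tally by fragment:
  cyclohexane ring core → C:6 H:12
  (− 1 ring H displaced by substituents)
  + F → F:1
Element totals:
  C: 6
  H: 11
  F: 1
Molecular formula: C6H11F.
DoU = (2C + 2 + N − H − X) / 2 = (2·6 + 2 + 0 − 11 − 1) / 2 = 1.

1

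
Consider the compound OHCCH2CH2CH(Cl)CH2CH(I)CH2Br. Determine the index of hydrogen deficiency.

1

Atom tally by fragment:
  OHCCH2 → C:2 H:3 O:1
  CH2 → C:1 H:2
  CH(Cl) → C:1 H:1 Cl:1
  CH2 → C:1 H:2
  CH(I) → C:1 H:1 I:1
  CH2Br → C:1 H:2 Br:1
Element totals:
  C: 7
  H: 11
  Br: 1
  Cl: 1
  I: 1
  O: 1
Molecular formula: C7H11BrClIO.
DoU = (2C + 2 + N − H − X) / 2 = (2·7 + 2 + 0 − 11 − 3) / 2 = 1.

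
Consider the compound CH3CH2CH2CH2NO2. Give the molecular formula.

Element totals:
  C: 4
  H: 9
  N: 1
  O: 2

C4H9NO2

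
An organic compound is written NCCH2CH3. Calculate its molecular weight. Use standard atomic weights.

Atom tally by fragment:
  NCCH2 → C:2 H:2 N:1
  CH3 → C:1 H:3
Element totals:
  C: 3
  H: 5
  N: 1
Molecular formula: C3H5N.
  M = 3(12.011) + 5(1.008) + 14.007
    = 36.033 + 5.040 + 14.007 = 55.080

55.08 g/mol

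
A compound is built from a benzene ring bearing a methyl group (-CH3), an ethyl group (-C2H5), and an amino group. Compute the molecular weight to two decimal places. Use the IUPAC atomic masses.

135.21 g/mol

Atom tally by fragment:
  benzene ring core → C:6 H:6
  (− 3 ring H displaced by substituents)
  + CH3 → C:1 H:3
  + C2H5 → C:2 H:5
  + NH2 → N:1 H:2
Element totals:
  C: 9
  H: 13
  N: 1
Molecular formula: C9H13N.
  M = 9(12.011) + 13(1.008) + 14.007
    = 108.099 + 13.104 + 14.007 = 135.210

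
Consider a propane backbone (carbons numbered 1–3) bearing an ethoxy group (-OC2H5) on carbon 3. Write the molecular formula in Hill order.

C5H12O

Atom tally by fragment:
  CH3 → C:1 H:3
  CH2 → C:1 H:2
  CH2OC2H5 → C:3 H:7 O:1
Element totals:
  C: 5
  H: 12
  O: 1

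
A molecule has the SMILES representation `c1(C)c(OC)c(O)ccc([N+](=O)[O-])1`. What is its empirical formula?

Atom tally by fragment:
  benzene ring core → C:6 H:6
  (− 4 ring H displaced by substituents)
  + CH3 → C:1 H:3
  + OCH3 → C:1 H:3 O:1
  + OH → O:1 H:1
  + NO2 → N:1 O:2
Element totals:
  C: 8
  H: 9
  N: 1
  O: 4
Molecular formula: C8H9NO4.
gcd of subscripts (8, 9, 1, 4) = 1, so the empirical formula equals the molecular formula.

C8H9NO4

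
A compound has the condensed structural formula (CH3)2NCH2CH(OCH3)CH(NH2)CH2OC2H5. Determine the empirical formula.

Element totals:
  C: 9
  H: 22
  N: 2
  O: 2
Molecular formula: C9H22N2O2.
gcd of subscripts (9, 22, 2, 2) = 1, so the empirical formula equals the molecular formula.

C9H22N2O2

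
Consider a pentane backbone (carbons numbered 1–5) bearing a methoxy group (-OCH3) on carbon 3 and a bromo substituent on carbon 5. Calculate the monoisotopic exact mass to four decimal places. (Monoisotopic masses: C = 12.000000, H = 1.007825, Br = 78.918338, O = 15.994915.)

Atom tally by fragment:
  CH3 → C:1 H:3
  CH2 → C:1 H:2
  CH(OCH3) → C:2 H:4 O:1
  CH2 → C:1 H:2
  CH2Br → C:1 H:2 Br:1
Element totals:
  C: 6
  H: 13
  Br: 1
  O: 1
Molecular formula: C6H13BrO.
  M = 6(12.0) + 13(1.007825) + 78.918338 + 15.994915
    = 72.000000 + 13.101725 + 78.918338 + 15.994915 = 180.014978

180.0150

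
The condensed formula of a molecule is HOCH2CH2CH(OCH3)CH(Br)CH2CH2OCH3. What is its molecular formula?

C8H17BrO3

Atom tally by fragment:
  HOCH2CH2 → C:2 H:5 O:1
  CH(OCH3) → C:2 H:4 O:1
  CH(Br) → C:1 H:1 Br:1
  CH2 → C:1 H:2
  CH2OCH3 → C:2 H:5 O:1
Element totals:
  C: 8
  H: 17
  Br: 1
  O: 3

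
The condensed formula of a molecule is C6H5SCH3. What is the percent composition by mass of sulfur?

25.81%

Element totals:
  C: 7
  H: 8
  S: 1
Molecular formula: C7H8S.
Molar mass = 124.201 g/mol.
Mass from S: 1 × 32.06 = 32.060 g/mol.
%S = 32.060 / 124.201 × 100 = 25.81%.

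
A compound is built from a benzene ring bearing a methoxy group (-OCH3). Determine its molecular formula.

Atom tally by fragment:
  benzene ring core → C:6 H:6
  (− 1 ring H displaced by substituents)
  + OCH3 → C:1 H:3 O:1
Element totals:
  C: 7
  H: 8
  O: 1

C7H8O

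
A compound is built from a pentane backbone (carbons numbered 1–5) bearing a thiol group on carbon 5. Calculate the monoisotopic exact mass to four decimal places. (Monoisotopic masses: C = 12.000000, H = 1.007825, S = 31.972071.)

Atom tally by fragment:
  CH3 → C:1 H:3
  CH2 → C:1 H:2
  CH2 → C:1 H:2
  CH2 → C:1 H:2
  CH2SH → C:1 H:3 S:1
Element totals:
  C: 5
  H: 12
  S: 1
Molecular formula: C5H12S.
  M = 5(12.0) + 12(1.007825) + 31.972071
    = 60.000000 + 12.093900 + 31.972071 = 104.065971

104.0660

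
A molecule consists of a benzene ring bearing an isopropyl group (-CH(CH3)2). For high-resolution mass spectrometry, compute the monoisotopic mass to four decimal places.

120.0939

Atom tally by fragment:
  benzene ring core → C:6 H:6
  (− 1 ring H displaced by substituents)
  + CH(CH3)2 → C:3 H:7
Element totals:
  C: 9
  H: 12
Molecular formula: C9H12.
  M = 9(12.0) + 12(1.007825)
    = 108.000000 + 12.093900 = 120.093900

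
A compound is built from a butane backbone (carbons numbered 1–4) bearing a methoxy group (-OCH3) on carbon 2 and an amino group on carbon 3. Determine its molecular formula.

Atom tally by fragment:
  CH3 → C:1 H:3
  CH(OCH3) → C:2 H:4 O:1
  CH(NH2) → C:1 H:3 N:1
  CH3 → C:1 H:3
Element totals:
  C: 5
  H: 13
  N: 1
  O: 1

C5H13NO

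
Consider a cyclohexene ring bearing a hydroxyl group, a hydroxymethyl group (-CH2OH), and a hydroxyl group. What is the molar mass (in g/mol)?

144.17 g/mol

Atom tally by fragment:
  cyclohexene ring core → C:6 H:10
  (− 3 ring H displaced by substituents)
  + OH → O:1 H:1
  + CH2OH → C:1 H:3 O:1
  + OH → O:1 H:1
Element totals:
  C: 7
  H: 12
  O: 3
Molecular formula: C7H12O3.
  M = 7(12.011) + 12(1.008) + 3(15.999)
    = 84.077 + 12.096 + 47.997 = 144.170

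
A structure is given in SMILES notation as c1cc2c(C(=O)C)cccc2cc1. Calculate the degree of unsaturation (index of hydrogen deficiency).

Atom tally by fragment:
  naphthalene ring system core → C:10 H:8
  (− 1 ring H displaced by substituents)
  + COCH3 → C:2 H:3 O:1
Element totals:
  C: 12
  H: 10
  O: 1
Molecular formula: C12H10O.
DoU = (2C + 2 + N − H − X) / 2 = (2·12 + 2 + 0 − 10 − 0) / 2 = 8.

8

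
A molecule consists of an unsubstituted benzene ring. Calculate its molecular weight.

78.11 g/mol

Atom tally by fragment:
  benzene ring core → C:6 H:6
Element totals:
  C: 6
  H: 6
Molecular formula: C6H6.
  M = 6(12.011) + 6(1.008)
    = 72.066 + 6.048 = 78.114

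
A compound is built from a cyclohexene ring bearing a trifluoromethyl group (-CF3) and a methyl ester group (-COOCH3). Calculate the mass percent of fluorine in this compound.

Atom tally by fragment:
  cyclohexene ring core → C:6 H:10
  (− 2 ring H displaced by substituents)
  + CF3 → C:1 F:3
  + COOCH3 → C:2 H:3 O:2
Element totals:
  C: 9
  H: 11
  F: 3
  O: 2
Molecular formula: C9H11F3O2.
Molar mass = 208.179 g/mol.
Mass from F: 3 × 18.998 = 56.994 g/mol.
%F = 56.994 / 208.179 × 100 = 27.38%.

27.38%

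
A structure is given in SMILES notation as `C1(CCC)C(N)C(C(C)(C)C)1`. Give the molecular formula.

Atom tally by fragment:
  cyclopropane ring core → C:3 H:6
  (− 3 ring H displaced by substituents)
  + CH2CH2CH3 → C:3 H:7
  + NH2 → N:1 H:2
  + C(CH3)3 → C:4 H:9
Element totals:
  C: 10
  H: 21
  N: 1

C10H21N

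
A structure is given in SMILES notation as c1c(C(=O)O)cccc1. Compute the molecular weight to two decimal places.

122.12 g/mol

Atom tally by fragment:
  benzene ring core → C:6 H:6
  (− 1 ring H displaced by substituents)
  + COOH → C:1 H:1 O:2
Element totals:
  C: 7
  H: 6
  O: 2
Molecular formula: C7H6O2.
  M = 7(12.011) + 6(1.008) + 2(15.999)
    = 84.077 + 6.048 + 31.998 = 122.123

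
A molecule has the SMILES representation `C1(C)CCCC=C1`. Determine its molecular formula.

Atom tally by fragment:
  cyclohexene ring core → C:6 H:10
  (− 1 ring H displaced by substituents)
  + CH3 → C:1 H:3
Element totals:
  C: 7
  H: 12

C7H12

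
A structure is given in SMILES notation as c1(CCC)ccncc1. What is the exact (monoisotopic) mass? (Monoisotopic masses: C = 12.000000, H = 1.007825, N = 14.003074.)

121.0891

Atom tally by fragment:
  pyridine ring core → C:5 H:5 N:1
  (− 1 ring H displaced by substituents)
  + CH2CH2CH3 → C:3 H:7
Element totals:
  C: 8
  H: 11
  N: 1
Molecular formula: C8H11N.
  M = 8(12.0) + 11(1.007825) + 14.003074
    = 96.000000 + 11.086075 + 14.003074 = 121.089149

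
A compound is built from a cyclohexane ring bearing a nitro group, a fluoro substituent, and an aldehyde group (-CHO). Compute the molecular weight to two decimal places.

Atom tally by fragment:
  cyclohexane ring core → C:6 H:12
  (− 3 ring H displaced by substituents)
  + NO2 → N:1 O:2
  + F → F:1
  + CHO → C:1 H:1 O:1
Element totals:
  C: 7
  H: 10
  F: 1
  N: 1
  O: 3
Molecular formula: C7H10FNO3.
  M = 7(12.011) + 10(1.008) + 18.998 + 14.007 + 3(15.999)
    = 84.077 + 10.080 + 18.998 + 14.007 + 47.997 = 175.159

175.16 g/mol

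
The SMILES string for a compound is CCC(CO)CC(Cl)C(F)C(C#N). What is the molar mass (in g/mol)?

Atom tally by fragment:
  CH3 → C:1 H:3
  CH2 → C:1 H:2
  CH(CH2OH) → C:2 H:4 O:1
  CH2 → C:1 H:2
  CH(Cl) → C:1 H:1 Cl:1
  CH(F) → C:1 H:1 F:1
  CH2CN → C:2 H:2 N:1
Element totals:
  C: 9
  H: 15
  Cl: 1
  F: 1
  N: 1
  O: 1
Molecular formula: C9H15ClFNO.
  M = 9(12.011) + 15(1.008) + 35.45 + 18.998 + 14.007 + 15.999
    = 108.099 + 15.120 + 35.450 + 18.998 + 14.007 + 15.999 = 207.673

207.67 g/mol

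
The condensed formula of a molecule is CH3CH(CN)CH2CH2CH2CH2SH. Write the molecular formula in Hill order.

Atom tally by fragment:
  CH3 → C:1 H:3
  CH(CN) → C:2 H:1 N:1
  CH2 → C:1 H:2
  CH2 → C:1 H:2
  CH2 → C:1 H:2
  CH2SH → C:1 H:3 S:1
Element totals:
  C: 7
  H: 13
  N: 1
  S: 1

C7H13NS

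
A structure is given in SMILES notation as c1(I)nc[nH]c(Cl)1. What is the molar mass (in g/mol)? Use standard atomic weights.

228.42 g/mol

Atom tally by fragment:
  imidazole ring core → C:3 H:4 N:2
  (− 2 ring H displaced by substituents)
  + I → I:1
  + Cl → Cl:1
Element totals:
  C: 3
  H: 2
  Cl: 1
  I: 1
  N: 2
Molecular formula: C3H2ClIN2.
  M = 3(12.011) + 2(1.008) + 35.45 + 126.904 + 2(14.007)
    = 36.033 + 2.016 + 35.450 + 126.904 + 28.014 = 228.417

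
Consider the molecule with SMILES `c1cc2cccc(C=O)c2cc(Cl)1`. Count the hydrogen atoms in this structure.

Atom tally by fragment:
  naphthalene ring system core → C:10 H:8
  (− 2 ring H displaced by substituents)
  + CHO → C:1 H:1 O:1
  + Cl → Cl:1
Element totals:
  C: 11
  H: 7
  Cl: 1
  O: 1

7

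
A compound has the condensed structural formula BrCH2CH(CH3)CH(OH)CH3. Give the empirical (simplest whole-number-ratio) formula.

Element totals:
  C: 5
  H: 11
  Br: 1
  O: 1
Molecular formula: C5H11BrO.
gcd of subscripts (1, 5, 11, 1) = 1, so the empirical formula equals the molecular formula.

C5H11BrO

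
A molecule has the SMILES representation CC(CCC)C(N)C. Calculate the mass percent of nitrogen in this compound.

Atom tally by fragment:
  CH3 → C:1 H:3
  CH(CH2CH2CH3) → C:4 H:8
  CH(NH2) → C:1 H:3 N:1
  CH3 → C:1 H:3
Element totals:
  C: 7
  H: 17
  N: 1
Molecular formula: C7H17N.
Molar mass = 115.220 g/mol.
Mass from N: 1 × 14.007 = 14.007 g/mol.
%N = 14.007 / 115.220 × 100 = 12.16%.

12.16%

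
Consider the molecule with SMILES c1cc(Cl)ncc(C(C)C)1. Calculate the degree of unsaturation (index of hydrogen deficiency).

4

Atom tally by fragment:
  pyridine ring core → C:5 H:5 N:1
  (− 2 ring H displaced by substituents)
  + Cl → Cl:1
  + CH(CH3)2 → C:3 H:7
Element totals:
  C: 8
  H: 10
  Cl: 1
  N: 1
Molecular formula: C8H10ClN.
DoU = (2C + 2 + N − H − X) / 2 = (2·8 + 2 + 1 − 10 − 1) / 2 = 4.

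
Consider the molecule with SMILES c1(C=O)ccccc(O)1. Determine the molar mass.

Atom tally by fragment:
  benzene ring core → C:6 H:6
  (− 2 ring H displaced by substituents)
  + CHO → C:1 H:1 O:1
  + OH → O:1 H:1
Element totals:
  C: 7
  H: 6
  O: 2
Molecular formula: C7H6O2.
  M = 7(12.011) + 6(1.008) + 2(15.999)
    = 84.077 + 6.048 + 31.998 = 122.123

122.12 g/mol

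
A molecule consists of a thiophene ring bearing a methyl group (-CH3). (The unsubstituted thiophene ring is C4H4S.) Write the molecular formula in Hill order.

Atom tally by fragment:
  thiophene ring core → C:4 H:4 S:1
  (− 1 ring H displaced by substituents)
  + CH3 → C:1 H:3
Element totals:
  C: 5
  H: 6
  S: 1

C5H6S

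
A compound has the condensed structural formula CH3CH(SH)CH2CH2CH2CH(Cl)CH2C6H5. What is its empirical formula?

C13H19ClS

Atom tally by fragment:
  CH3 → C:1 H:3
  CH(SH) → C:1 H:2 S:1
  CH2 → C:1 H:2
  CH2 → C:1 H:2
  CH2 → C:1 H:2
  CH(Cl) → C:1 H:1 Cl:1
  CH2C6H5 → C:7 H:7
Element totals:
  C: 13
  H: 19
  Cl: 1
  S: 1
Molecular formula: C13H19ClS.
gcd of subscripts (13, 1, 19, 1) = 1, so the empirical formula equals the molecular formula.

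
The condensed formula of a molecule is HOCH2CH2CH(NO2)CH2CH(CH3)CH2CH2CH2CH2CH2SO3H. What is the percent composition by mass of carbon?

Atom tally by fragment:
  HOCH2CH2 → C:2 H:5 O:1
  CH(NO2) → C:1 H:1 N:1 O:2
  CH2 → C:1 H:2
  CH(CH3) → C:2 H:4
  CH2 → C:1 H:2
  CH2 → C:1 H:2
  CH2 → C:1 H:2
  CH2 → C:1 H:2
  CH2SO3H → C:1 H:3 S:1 O:3
Element totals:
  C: 11
  H: 23
  N: 1
  O: 6
  S: 1
Molecular formula: C11H23NO6S.
Molar mass = 297.366 g/mol.
Mass from C: 11 × 12.011 = 132.121 g/mol.
%C = 132.121 / 297.366 × 100 = 44.43%.

44.43%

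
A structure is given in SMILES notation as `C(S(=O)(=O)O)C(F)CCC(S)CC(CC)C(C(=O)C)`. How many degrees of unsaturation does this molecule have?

1

Atom tally by fragment:
  HO3SCH2 → C:1 H:3 S:1 O:3
  CH(F) → C:1 H:1 F:1
  CH2 → C:1 H:2
  CH2 → C:1 H:2
  CH(SH) → C:1 H:2 S:1
  CH2 → C:1 H:2
  CH(C2H5) → C:3 H:6
  CH2COCH3 → C:3 H:5 O:1
Element totals:
  C: 12
  H: 23
  F: 1
  O: 4
  S: 2
Molecular formula: C12H23FO4S2.
DoU = (2C + 2 + N − H − X) / 2 = (2·12 + 2 + 0 − 23 − 1) / 2 = 1.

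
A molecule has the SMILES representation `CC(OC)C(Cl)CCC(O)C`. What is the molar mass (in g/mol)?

180.67 g/mol

Atom tally by fragment:
  CH3 → C:1 H:3
  CH(OCH3) → C:2 H:4 O:1
  CH(Cl) → C:1 H:1 Cl:1
  CH2 → C:1 H:2
  CH2 → C:1 H:2
  CH(OH) → C:1 H:2 O:1
  CH3 → C:1 H:3
Element totals:
  C: 8
  H: 17
  Cl: 1
  O: 2
Molecular formula: C8H17ClO2.
  M = 8(12.011) + 17(1.008) + 35.45 + 2(15.999)
    = 96.088 + 17.136 + 35.450 + 31.998 = 180.672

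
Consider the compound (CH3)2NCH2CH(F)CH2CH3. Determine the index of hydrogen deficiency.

Element totals:
  C: 6
  H: 14
  F: 1
  N: 1
Molecular formula: C6H14FN.
DoU = (2C + 2 + N − H − X) / 2 = (2·6 + 2 + 1 − 14 − 1) / 2 = 0.

0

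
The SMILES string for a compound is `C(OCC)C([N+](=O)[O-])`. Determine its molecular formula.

C4H9NO3

Atom tally by fragment:
  C2H5OCH2 → C:3 H:7 O:1
  CH2NO2 → C:1 H:2 N:1 O:2
Element totals:
  C: 4
  H: 9
  N: 1
  O: 3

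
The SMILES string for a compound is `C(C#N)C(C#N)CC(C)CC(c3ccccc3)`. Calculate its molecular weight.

Atom tally by fragment:
  NCCH2 → C:2 H:2 N:1
  CH(CN) → C:2 H:1 N:1
  CH2 → C:1 H:2
  CH(CH3) → C:2 H:4
  CH2 → C:1 H:2
  CH2C6H5 → C:7 H:7
Element totals:
  C: 15
  H: 18
  N: 2
Molecular formula: C15H18N2.
  M = 15(12.011) + 18(1.008) + 2(14.007)
    = 180.165 + 18.144 + 28.014 = 226.323

226.32 g/mol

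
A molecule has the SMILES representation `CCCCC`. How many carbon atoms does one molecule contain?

5

Atom tally by fragment:
  CH3 → C:1 H:3
  CH2 → C:1 H:2
  CH2 → C:1 H:2
  CH2 → C:1 H:2
  CH3 → C:1 H:3
Element totals:
  C: 5
  H: 12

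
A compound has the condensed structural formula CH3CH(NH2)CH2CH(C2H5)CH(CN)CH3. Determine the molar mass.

Atom tally by fragment:
  CH3 → C:1 H:3
  CH(NH2) → C:1 H:3 N:1
  CH2 → C:1 H:2
  CH(C2H5) → C:3 H:6
  CH(CN) → C:2 H:1 N:1
  CH3 → C:1 H:3
Element totals:
  C: 9
  H: 18
  N: 2
Molecular formula: C9H18N2.
  M = 9(12.011) + 18(1.008) + 2(14.007)
    = 108.099 + 18.144 + 28.014 = 154.257

154.26 g/mol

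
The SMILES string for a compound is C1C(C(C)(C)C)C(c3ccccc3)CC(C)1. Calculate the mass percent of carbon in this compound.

Atom tally by fragment:
  cyclopentane ring core → C:5 H:10
  (− 3 ring H displaced by substituents)
  + C(CH3)3 → C:4 H:9
  + C6H5 → C:6 H:5
  + CH3 → C:1 H:3
Element totals:
  C: 16
  H: 24
Molecular formula: C16H24.
Molar mass = 216.368 g/mol.
Mass from C: 16 × 12.011 = 192.176 g/mol.
%C = 192.176 / 216.368 × 100 = 88.82%.

88.82%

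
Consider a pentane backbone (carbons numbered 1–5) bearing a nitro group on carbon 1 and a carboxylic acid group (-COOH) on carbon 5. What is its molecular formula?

Atom tally by fragment:
  O2NCH2 → C:1 H:2 N:1 O:2
  CH2 → C:1 H:2
  CH2 → C:1 H:2
  CH2 → C:1 H:2
  CH2COOH → C:2 H:3 O:2
Element totals:
  C: 6
  H: 11
  N: 1
  O: 4

C6H11NO4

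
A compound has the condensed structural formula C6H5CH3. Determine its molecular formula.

Atom tally by fragment:
  benzene ring core → C:6 H:6
  (− 1 ring H displaced by substituents)
  + CH3 → C:1 H:3
Element totals:
  C: 7
  H: 8

C7H8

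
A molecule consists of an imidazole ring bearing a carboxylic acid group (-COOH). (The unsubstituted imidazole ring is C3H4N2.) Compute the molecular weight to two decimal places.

Atom tally by fragment:
  imidazole ring core → C:3 H:4 N:2
  (− 1 ring H displaced by substituents)
  + COOH → C:1 H:1 O:2
Element totals:
  C: 4
  H: 4
  N: 2
  O: 2
Molecular formula: C4H4N2O2.
  M = 4(12.011) + 4(1.008) + 2(14.007) + 2(15.999)
    = 48.044 + 4.032 + 28.014 + 31.998 = 112.088

112.09 g/mol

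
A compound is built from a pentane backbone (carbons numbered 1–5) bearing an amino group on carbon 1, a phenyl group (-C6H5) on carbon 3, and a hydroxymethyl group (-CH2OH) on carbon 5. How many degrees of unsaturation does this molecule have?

Atom tally by fragment:
  H2NCH2 → C:1 H:4 N:1
  CH2 → C:1 H:2
  CH(C6H5) → C:7 H:6
  CH2 → C:1 H:2
  CH2CH2OH → C:2 H:5 O:1
Element totals:
  C: 12
  H: 19
  N: 1
  O: 1
Molecular formula: C12H19NO.
DoU = (2C + 2 + N − H − X) / 2 = (2·12 + 2 + 1 − 19 − 0) / 2 = 4.

4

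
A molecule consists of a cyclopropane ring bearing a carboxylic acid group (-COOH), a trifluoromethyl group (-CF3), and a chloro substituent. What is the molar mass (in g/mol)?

188.53 g/mol

Atom tally by fragment:
  cyclopropane ring core → C:3 H:6
  (− 3 ring H displaced by substituents)
  + COOH → C:1 H:1 O:2
  + CF3 → C:1 F:3
  + Cl → Cl:1
Element totals:
  C: 5
  H: 4
  Cl: 1
  F: 3
  O: 2
Molecular formula: C5H4ClF3O2.
  M = 5(12.011) + 4(1.008) + 35.45 + 3(18.998) + 2(15.999)
    = 60.055 + 4.032 + 35.450 + 56.994 + 31.998 = 188.529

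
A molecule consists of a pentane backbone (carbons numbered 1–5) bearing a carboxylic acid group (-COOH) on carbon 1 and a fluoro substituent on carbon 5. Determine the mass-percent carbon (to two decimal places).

Atom tally by fragment:
  HOOCCH2 → C:2 H:3 O:2
  CH2 → C:1 H:2
  CH2 → C:1 H:2
  CH2 → C:1 H:2
  CH2F → C:1 H:2 F:1
Element totals:
  C: 6
  H: 11
  F: 1
  O: 2
Molecular formula: C6H11FO2.
Molar mass = 134.150 g/mol.
Mass from C: 6 × 12.011 = 72.066 g/mol.
%C = 72.066 / 134.150 × 100 = 53.72%.

53.72%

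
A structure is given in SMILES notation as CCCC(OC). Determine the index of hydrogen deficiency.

0

Atom tally by fragment:
  CH3 → C:1 H:3
  CH2 → C:1 H:2
  CH2 → C:1 H:2
  CH2OCH3 → C:2 H:5 O:1
Element totals:
  C: 5
  H: 12
  O: 1
Molecular formula: C5H12O.
DoU = (2C + 2 + N − H − X) / 2 = (2·5 + 2 + 0 − 12 − 0) / 2 = 0.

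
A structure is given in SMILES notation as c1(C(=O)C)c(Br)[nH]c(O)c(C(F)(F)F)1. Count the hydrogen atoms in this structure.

5

Atom tally by fragment:
  pyrrole ring core → C:4 H:5 N:1
  (− 4 ring H displaced by substituents)
  + COCH3 → C:2 H:3 O:1
  + Br → Br:1
  + OH → O:1 H:1
  + CF3 → C:1 F:3
Element totals:
  C: 7
  H: 5
  Br: 1
  F: 3
  N: 1
  O: 2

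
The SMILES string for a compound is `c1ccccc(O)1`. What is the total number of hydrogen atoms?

6

Atom tally by fragment:
  benzene ring core → C:6 H:6
  (− 1 ring H displaced by substituents)
  + OH → O:1 H:1
Element totals:
  C: 6
  H: 6
  O: 1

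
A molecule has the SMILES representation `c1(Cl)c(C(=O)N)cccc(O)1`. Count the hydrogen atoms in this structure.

6

Atom tally by fragment:
  benzene ring core → C:6 H:6
  (− 3 ring H displaced by substituents)
  + Cl → Cl:1
  + CONH2 → C:1 H:2 O:1 N:1
  + OH → O:1 H:1
Element totals:
  C: 7
  H: 6
  Cl: 1
  N: 1
  O: 2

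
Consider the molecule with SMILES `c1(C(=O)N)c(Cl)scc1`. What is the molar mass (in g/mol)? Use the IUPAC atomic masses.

Atom tally by fragment:
  thiophene ring core → C:4 H:4 S:1
  (− 2 ring H displaced by substituents)
  + CONH2 → C:1 H:2 O:1 N:1
  + Cl → Cl:1
Element totals:
  C: 5
  H: 4
  Cl: 1
  N: 1
  O: 1
  S: 1
Molecular formula: C5H4ClNOS.
  M = 5(12.011) + 4(1.008) + 35.45 + 14.007 + 15.999 + 32.06
    = 60.055 + 4.032 + 35.450 + 14.007 + 15.999 + 32.060 = 161.603

161.60 g/mol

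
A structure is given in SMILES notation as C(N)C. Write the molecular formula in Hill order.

Atom tally by fragment:
  H2NCH2 → C:1 H:4 N:1
  CH3 → C:1 H:3
Element totals:
  C: 2
  H: 7
  N: 1

C2H7N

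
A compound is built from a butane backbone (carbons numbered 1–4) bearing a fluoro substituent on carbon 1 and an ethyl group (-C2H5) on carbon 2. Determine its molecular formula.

Atom tally by fragment:
  FCH2 → C:1 H:2 F:1
  CH(C2H5) → C:3 H:6
  CH2 → C:1 H:2
  CH3 → C:1 H:3
Element totals:
  C: 6
  H: 13
  F: 1

C6H13F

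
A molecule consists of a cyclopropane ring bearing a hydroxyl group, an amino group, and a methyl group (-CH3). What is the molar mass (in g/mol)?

Atom tally by fragment:
  cyclopropane ring core → C:3 H:6
  (− 3 ring H displaced by substituents)
  + OH → O:1 H:1
  + NH2 → N:1 H:2
  + CH3 → C:1 H:3
Element totals:
  C: 4
  H: 9
  N: 1
  O: 1
Molecular formula: C4H9NO.
  M = 4(12.011) + 9(1.008) + 14.007 + 15.999
    = 48.044 + 9.072 + 14.007 + 15.999 = 87.122

87.12 g/mol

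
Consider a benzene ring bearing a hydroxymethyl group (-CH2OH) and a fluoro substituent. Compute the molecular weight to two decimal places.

Atom tally by fragment:
  benzene ring core → C:6 H:6
  (− 2 ring H displaced by substituents)
  + CH2OH → C:1 H:3 O:1
  + F → F:1
Element totals:
  C: 7
  H: 7
  F: 1
  O: 1
Molecular formula: C7H7FO.
  M = 7(12.011) + 7(1.008) + 18.998 + 15.999
    = 84.077 + 7.056 + 18.998 + 15.999 = 126.130

126.13 g/mol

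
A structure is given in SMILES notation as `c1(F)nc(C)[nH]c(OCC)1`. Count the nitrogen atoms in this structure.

2

Atom tally by fragment:
  imidazole ring core → C:3 H:4 N:2
  (− 3 ring H displaced by substituents)
  + F → F:1
  + CH3 → C:1 H:3
  + OC2H5 → C:2 H:5 O:1
Element totals:
  C: 6
  H: 9
  F: 1
  N: 2
  O: 1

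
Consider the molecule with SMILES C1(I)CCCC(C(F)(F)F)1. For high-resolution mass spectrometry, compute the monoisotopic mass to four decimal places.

263.9623

Atom tally by fragment:
  cyclopentane ring core → C:5 H:10
  (− 2 ring H displaced by substituents)
  + I → I:1
  + CF3 → C:1 F:3
Element totals:
  C: 6
  H: 8
  F: 3
  I: 1
Molecular formula: C6H8F3I.
  M = 6(12.0) + 8(1.007825) + 3(18.998403) + 126.904472
    = 72.000000 + 8.062600 + 56.995209 + 126.904472 = 263.962281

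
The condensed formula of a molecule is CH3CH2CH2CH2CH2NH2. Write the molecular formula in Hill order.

C5H13N

Atom tally by fragment:
  CH3 → C:1 H:3
  CH2 → C:1 H:2
  CH2 → C:1 H:2
  CH2 → C:1 H:2
  CH2NH2 → C:1 H:4 N:1
Element totals:
  C: 5
  H: 13
  N: 1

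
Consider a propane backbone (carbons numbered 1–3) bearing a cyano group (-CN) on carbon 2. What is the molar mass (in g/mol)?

69.11 g/mol

Atom tally by fragment:
  CH3 → C:1 H:3
  CH(CN) → C:2 H:1 N:1
  CH3 → C:1 H:3
Element totals:
  C: 4
  H: 7
  N: 1
Molecular formula: C4H7N.
  M = 4(12.011) + 7(1.008) + 14.007
    = 48.044 + 7.056 + 14.007 = 69.107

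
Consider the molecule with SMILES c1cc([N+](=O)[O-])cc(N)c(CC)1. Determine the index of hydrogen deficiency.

5

Atom tally by fragment:
  benzene ring core → C:6 H:6
  (− 3 ring H displaced by substituents)
  + NO2 → N:1 O:2
  + NH2 → N:1 H:2
  + C2H5 → C:2 H:5
Element totals:
  C: 8
  H: 10
  N: 2
  O: 2
Molecular formula: C8H10N2O2.
DoU = (2C + 2 + N − H − X) / 2 = (2·8 + 2 + 2 − 10 − 0) / 2 = 5.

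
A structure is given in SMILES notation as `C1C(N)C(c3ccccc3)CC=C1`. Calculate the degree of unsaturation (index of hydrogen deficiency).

6

Atom tally by fragment:
  cyclohexene ring core → C:6 H:10
  (− 2 ring H displaced by substituents)
  + NH2 → N:1 H:2
  + C6H5 → C:6 H:5
Element totals:
  C: 12
  H: 15
  N: 1
Molecular formula: C12H15N.
DoU = (2C + 2 + N − H − X) / 2 = (2·12 + 2 + 1 − 15 − 0) / 2 = 6.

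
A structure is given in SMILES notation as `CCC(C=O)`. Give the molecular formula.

Atom tally by fragment:
  CH3 → C:1 H:3
  CH2 → C:1 H:2
  CH2CHO → C:2 H:3 O:1
Element totals:
  C: 4
  H: 8
  O: 1

C4H8O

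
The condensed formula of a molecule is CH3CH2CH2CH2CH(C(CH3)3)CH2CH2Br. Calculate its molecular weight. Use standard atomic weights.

Atom tally by fragment:
  CH3 → C:1 H:3
  CH2 → C:1 H:2
  CH2 → C:1 H:2
  CH2 → C:1 H:2
  CH(C(CH3)3) → C:5 H:10
  CH2 → C:1 H:2
  CH2Br → C:1 H:2 Br:1
Element totals:
  C: 11
  H: 23
  Br: 1
Molecular formula: C11H23Br.
  M = 11(12.011) + 23(1.008) + 79.904
    = 132.121 + 23.184 + 79.904 = 235.209

235.21 g/mol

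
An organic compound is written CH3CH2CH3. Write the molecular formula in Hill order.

Atom tally by fragment:
  CH3 → C:1 H:3
  CH2 → C:1 H:2
  CH3 → C:1 H:3
Element totals:
  C: 3
  H: 8

C3H8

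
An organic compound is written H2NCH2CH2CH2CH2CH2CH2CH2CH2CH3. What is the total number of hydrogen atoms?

21

Element totals:
  C: 9
  H: 21
  N: 1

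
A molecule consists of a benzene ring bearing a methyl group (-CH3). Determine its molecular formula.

C7H8

Atom tally by fragment:
  benzene ring core → C:6 H:6
  (− 1 ring H displaced by substituents)
  + CH3 → C:1 H:3
Element totals:
  C: 7
  H: 8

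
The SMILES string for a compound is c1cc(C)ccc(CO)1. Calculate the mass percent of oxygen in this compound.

Atom tally by fragment:
  benzene ring core → C:6 H:6
  (− 2 ring H displaced by substituents)
  + CH3 → C:1 H:3
  + CH2OH → C:1 H:3 O:1
Element totals:
  C: 8
  H: 10
  O: 1
Molecular formula: C8H10O.
Molar mass = 122.167 g/mol.
Mass from O: 1 × 15.999 = 15.999 g/mol.
%O = 15.999 / 122.167 × 100 = 13.10%.

13.10%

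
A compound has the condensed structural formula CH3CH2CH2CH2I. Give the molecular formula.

C4H9I

Atom tally by fragment:
  CH3 → C:1 H:3
  CH2 → C:1 H:2
  CH2 → C:1 H:2
  CH2I → C:1 H:2 I:1
Element totals:
  C: 4
  H: 9
  I: 1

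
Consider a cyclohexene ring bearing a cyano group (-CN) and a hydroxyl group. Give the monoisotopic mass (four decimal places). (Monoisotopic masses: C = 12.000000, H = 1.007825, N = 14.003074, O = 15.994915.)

123.0684

Atom tally by fragment:
  cyclohexene ring core → C:6 H:10
  (− 2 ring H displaced by substituents)
  + CN → C:1 N:1
  + OH → O:1 H:1
Element totals:
  C: 7
  H: 9
  N: 1
  O: 1
Molecular formula: C7H9NO.
  M = 7(12.0) + 9(1.007825) + 14.003074 + 15.994915
    = 84.000000 + 9.070425 + 14.003074 + 15.994915 = 123.068414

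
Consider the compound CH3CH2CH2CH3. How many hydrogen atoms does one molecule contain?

Element totals:
  C: 4
  H: 10

10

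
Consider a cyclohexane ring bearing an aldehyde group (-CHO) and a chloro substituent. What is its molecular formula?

C7H11ClO

Atom tally by fragment:
  cyclohexane ring core → C:6 H:12
  (− 2 ring H displaced by substituents)
  + CHO → C:1 H:1 O:1
  + Cl → Cl:1
Element totals:
  C: 7
  H: 11
  Cl: 1
  O: 1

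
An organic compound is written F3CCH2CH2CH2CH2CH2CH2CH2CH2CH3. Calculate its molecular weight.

Element totals:
  C: 10
  H: 19
  F: 3
Molecular formula: C10H19F3.
  M = 10(12.011) + 19(1.008) + 3(18.998)
    = 120.110 + 19.152 + 56.994 = 196.256

196.26 g/mol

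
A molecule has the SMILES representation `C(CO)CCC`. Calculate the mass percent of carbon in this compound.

68.13%

Atom tally by fragment:
  HOCH2CH2 → C:2 H:5 O:1
  CH2 → C:1 H:2
  CH2 → C:1 H:2
  CH3 → C:1 H:3
Element totals:
  C: 5
  H: 12
  O: 1
Molecular formula: C5H12O.
Molar mass = 88.150 g/mol.
Mass from C: 5 × 12.011 = 60.055 g/mol.
%C = 60.055 / 88.150 × 100 = 68.13%.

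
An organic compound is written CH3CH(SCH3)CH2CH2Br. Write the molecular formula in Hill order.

C5H11BrS

Atom tally by fragment:
  CH3 → C:1 H:3
  CH(SCH3) → C:2 H:4 S:1
  CH2 → C:1 H:2
  CH2Br → C:1 H:2 Br:1
Element totals:
  C: 5
  H: 11
  Br: 1
  S: 1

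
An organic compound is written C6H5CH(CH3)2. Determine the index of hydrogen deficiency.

Atom tally by fragment:
  benzene ring core → C:6 H:6
  (− 1 ring H displaced by substituents)
  + CH(CH3)2 → C:3 H:7
Element totals:
  C: 9
  H: 12
Molecular formula: C9H12.
DoU = (2C + 2 + N − H − X) / 2 = (2·9 + 2 + 0 − 12 − 0) / 2 = 4.

4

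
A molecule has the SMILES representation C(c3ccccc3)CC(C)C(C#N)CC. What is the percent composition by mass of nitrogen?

6.96%

Atom tally by fragment:
  C6H5CH2 → C:7 H:7
  CH2 → C:1 H:2
  CH(CH3) → C:2 H:4
  CH(CN) → C:2 H:1 N:1
  CH2 → C:1 H:2
  CH3 → C:1 H:3
Element totals:
  C: 14
  H: 19
  N: 1
Molecular formula: C14H19N.
Molar mass = 201.313 g/mol.
Mass from N: 1 × 14.007 = 14.007 g/mol.
%N = 14.007 / 201.313 × 100 = 6.96%.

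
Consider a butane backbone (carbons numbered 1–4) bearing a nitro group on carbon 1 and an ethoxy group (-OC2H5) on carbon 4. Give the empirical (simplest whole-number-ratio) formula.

Atom tally by fragment:
  O2NCH2 → C:1 H:2 N:1 O:2
  CH2 → C:1 H:2
  CH2 → C:1 H:2
  CH2OC2H5 → C:3 H:7 O:1
Element totals:
  C: 6
  H: 13
  N: 1
  O: 3
Molecular formula: C6H13NO3.
gcd of subscripts (6, 13, 1, 3) = 1, so the empirical formula equals the molecular formula.

C6H13NO3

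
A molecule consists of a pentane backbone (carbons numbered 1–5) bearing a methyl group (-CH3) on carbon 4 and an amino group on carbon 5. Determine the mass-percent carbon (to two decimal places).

71.22%

Atom tally by fragment:
  CH3 → C:1 H:3
  CH2 → C:1 H:2
  CH2 → C:1 H:2
  CH(CH3) → C:2 H:4
  CH2NH2 → C:1 H:4 N:1
Element totals:
  C: 6
  H: 15
  N: 1
Molecular formula: C6H15N.
Molar mass = 101.193 g/mol.
Mass from C: 6 × 12.011 = 72.066 g/mol.
%C = 72.066 / 101.193 × 100 = 71.22%.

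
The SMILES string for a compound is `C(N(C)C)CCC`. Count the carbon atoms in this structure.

6

Atom tally by fragment:
  (CH3)2NCH2 → C:3 H:8 N:1
  CH2 → C:1 H:2
  CH2 → C:1 H:2
  CH3 → C:1 H:3
Element totals:
  C: 6
  H: 15
  N: 1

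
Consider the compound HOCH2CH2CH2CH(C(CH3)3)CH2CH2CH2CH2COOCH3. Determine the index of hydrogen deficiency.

1

Atom tally by fragment:
  HOCH2CH2 → C:2 H:5 O:1
  CH2 → C:1 H:2
  CH(C(CH3)3) → C:5 H:10
  CH2 → C:1 H:2
  CH2 → C:1 H:2
  CH2 → C:1 H:2
  CH2COOCH3 → C:3 H:5 O:2
Element totals:
  C: 14
  H: 28
  O: 3
Molecular formula: C14H28O3.
DoU = (2C + 2 + N − H − X) / 2 = (2·14 + 2 + 0 − 28 − 0) / 2 = 1.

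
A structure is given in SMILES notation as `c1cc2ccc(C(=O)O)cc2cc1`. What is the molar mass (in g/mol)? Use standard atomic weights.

Atom tally by fragment:
  naphthalene ring system core → C:10 H:8
  (− 1 ring H displaced by substituents)
  + COOH → C:1 H:1 O:2
Element totals:
  C: 11
  H: 8
  O: 2
Molecular formula: C11H8O2.
  M = 11(12.011) + 8(1.008) + 2(15.999)
    = 132.121 + 8.064 + 31.998 = 172.183

172.18 g/mol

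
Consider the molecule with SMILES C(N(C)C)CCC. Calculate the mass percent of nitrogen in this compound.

Atom tally by fragment:
  (CH3)2NCH2 → C:3 H:8 N:1
  CH2 → C:1 H:2
  CH2 → C:1 H:2
  CH3 → C:1 H:3
Element totals:
  C: 6
  H: 15
  N: 1
Molecular formula: C6H15N.
Molar mass = 101.193 g/mol.
Mass from N: 1 × 14.007 = 14.007 g/mol.
%N = 14.007 / 101.193 × 100 = 13.84%.

13.84%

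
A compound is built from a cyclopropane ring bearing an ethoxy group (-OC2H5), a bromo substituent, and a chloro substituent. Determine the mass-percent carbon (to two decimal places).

Atom tally by fragment:
  cyclopropane ring core → C:3 H:6
  (− 3 ring H displaced by substituents)
  + OC2H5 → C:2 H:5 O:1
  + Br → Br:1
  + Cl → Cl:1
Element totals:
  C: 5
  H: 8
  Br: 1
  Cl: 1
  O: 1
Molecular formula: C5H8BrClO.
Molar mass = 199.472 g/mol.
Mass from C: 5 × 12.011 = 60.055 g/mol.
%C = 60.055 / 199.472 × 100 = 30.11%.

30.11%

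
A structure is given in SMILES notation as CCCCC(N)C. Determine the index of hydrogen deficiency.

0

Atom tally by fragment:
  CH3 → C:1 H:3
  CH2 → C:1 H:2
  CH2 → C:1 H:2
  CH2 → C:1 H:2
  CH(NH2) → C:1 H:3 N:1
  CH3 → C:1 H:3
Element totals:
  C: 6
  H: 15
  N: 1
Molecular formula: C6H15N.
DoU = (2C + 2 + N − H − X) / 2 = (2·6 + 2 + 1 − 15 − 0) / 2 = 0.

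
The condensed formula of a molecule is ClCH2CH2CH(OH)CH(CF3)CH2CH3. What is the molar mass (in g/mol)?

204.62 g/mol

Atom tally by fragment:
  ClCH2 → C:1 H:2 Cl:1
  CH2 → C:1 H:2
  CH(OH) → C:1 H:2 O:1
  CH(CF3) → C:2 H:1 F:3
  CH2 → C:1 H:2
  CH3 → C:1 H:3
Element totals:
  C: 7
  H: 12
  Cl: 1
  F: 3
  O: 1
Molecular formula: C7H12ClF3O.
  M = 7(12.011) + 12(1.008) + 35.45 + 3(18.998) + 15.999
    = 84.077 + 12.096 + 35.450 + 56.994 + 15.999 = 204.616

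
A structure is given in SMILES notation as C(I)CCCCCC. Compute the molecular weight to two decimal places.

Atom tally by fragment:
  ICH2 → C:1 H:2 I:1
  CH2 → C:1 H:2
  CH2 → C:1 H:2
  CH2 → C:1 H:2
  CH2 → C:1 H:2
  CH2 → C:1 H:2
  CH3 → C:1 H:3
Element totals:
  C: 7
  H: 15
  I: 1
Molecular formula: C7H15I.
  M = 7(12.011) + 15(1.008) + 126.904
    = 84.077 + 15.120 + 126.904 = 226.101

226.10 g/mol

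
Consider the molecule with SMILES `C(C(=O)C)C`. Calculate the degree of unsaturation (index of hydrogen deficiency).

1

Atom tally by fragment:
  CH3COCH2 → C:3 H:5 O:1
  CH3 → C:1 H:3
Element totals:
  C: 4
  H: 8
  O: 1
Molecular formula: C4H8O.
DoU = (2C + 2 + N − H − X) / 2 = (2·4 + 2 + 0 − 8 − 0) / 2 = 1.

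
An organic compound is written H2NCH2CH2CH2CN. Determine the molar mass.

Atom tally by fragment:
  H2NCH2 → C:1 H:4 N:1
  CH2 → C:1 H:2
  CH2CN → C:2 H:2 N:1
Element totals:
  C: 4
  H: 8
  N: 2
Molecular formula: C4H8N2.
  M = 4(12.011) + 8(1.008) + 2(14.007)
    = 48.044 + 8.064 + 28.014 = 84.122

84.12 g/mol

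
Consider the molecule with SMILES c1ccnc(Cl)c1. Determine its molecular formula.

C5H4ClN

Atom tally by fragment:
  pyridine ring core → C:5 H:5 N:1
  (− 1 ring H displaced by substituents)
  + Cl → Cl:1
Element totals:
  C: 5
  H: 4
  Cl: 1
  N: 1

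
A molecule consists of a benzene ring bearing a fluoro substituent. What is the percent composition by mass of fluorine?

19.77%

Atom tally by fragment:
  benzene ring core → C:6 H:6
  (− 1 ring H displaced by substituents)
  + F → F:1
Element totals:
  C: 6
  H: 5
  F: 1
Molecular formula: C6H5F.
Molar mass = 96.104 g/mol.
Mass from F: 1 × 18.998 = 18.998 g/mol.
%F = 18.998 / 96.104 × 100 = 19.77%.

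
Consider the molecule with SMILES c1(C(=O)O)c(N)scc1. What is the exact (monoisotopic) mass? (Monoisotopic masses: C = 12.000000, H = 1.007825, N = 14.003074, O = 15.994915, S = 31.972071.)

143.0041

Atom tally by fragment:
  thiophene ring core → C:4 H:4 S:1
  (− 2 ring H displaced by substituents)
  + COOH → C:1 H:1 O:2
  + NH2 → N:1 H:2
Element totals:
  C: 5
  H: 5
  N: 1
  O: 2
  S: 1
Molecular formula: C5H5NO2S.
  M = 5(12.0) + 5(1.007825) + 14.003074 + 2(15.994915) + 31.972071
    = 60.000000 + 5.039125 + 14.003074 + 31.989830 + 31.972071 = 143.004100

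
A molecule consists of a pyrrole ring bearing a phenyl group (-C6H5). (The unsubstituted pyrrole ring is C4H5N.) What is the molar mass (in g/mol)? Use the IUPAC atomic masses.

Atom tally by fragment:
  pyrrole ring core → C:4 H:5 N:1
  (− 1 ring H displaced by substituents)
  + C6H5 → C:6 H:5
Element totals:
  C: 10
  H: 9
  N: 1
Molecular formula: C10H9N.
  M = 10(12.011) + 9(1.008) + 14.007
    = 120.110 + 9.072 + 14.007 = 143.189

143.19 g/mol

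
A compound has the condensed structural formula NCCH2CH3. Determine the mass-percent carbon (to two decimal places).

65.42%

Element totals:
  C: 3
  H: 5
  N: 1
Molecular formula: C3H5N.
Molar mass = 55.080 g/mol.
Mass from C: 3 × 12.011 = 36.033 g/mol.
%C = 36.033 / 55.080 × 100 = 65.42%.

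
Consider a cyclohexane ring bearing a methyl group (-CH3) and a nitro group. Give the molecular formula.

C7H13NO2

Atom tally by fragment:
  cyclohexane ring core → C:6 H:12
  (− 2 ring H displaced by substituents)
  + CH3 → C:1 H:3
  + NO2 → N:1 O:2
Element totals:
  C: 7
  H: 13
  N: 1
  O: 2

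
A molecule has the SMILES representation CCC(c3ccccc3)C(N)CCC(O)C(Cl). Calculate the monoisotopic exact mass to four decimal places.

255.1390

Atom tally by fragment:
  CH3 → C:1 H:3
  CH2 → C:1 H:2
  CH(C6H5) → C:7 H:6
  CH(NH2) → C:1 H:3 N:1
  CH2 → C:1 H:2
  CH2 → C:1 H:2
  CH(OH) → C:1 H:2 O:1
  CH2Cl → C:1 H:2 Cl:1
Element totals:
  C: 14
  H: 22
  Cl: 1
  N: 1
  O: 1
Molecular formula: C14H22ClNO.
  M = 14(12.0) + 22(1.007825) + 34.968853 + 14.003074 + 15.994915
    = 168.000000 + 22.172150 + 34.968853 + 14.003074 + 15.994915 = 255.138992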